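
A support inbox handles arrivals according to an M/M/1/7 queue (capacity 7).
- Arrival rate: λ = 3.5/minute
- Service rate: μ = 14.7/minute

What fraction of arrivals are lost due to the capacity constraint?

ρ = λ/μ = 3.5/14.7 = 0.2381
P₀ = (1-ρ)/(1-ρ^(K+1)) = (1-0.2381)/(1-0.2381^8) = 0.7619/1.0000 = 0.7619
P_K = P₀×ρ^K = 0.7619 × 0.2381^7 = 0.7619 × 0.00004338 = 0.00003305
Blocking probability = 0.003305%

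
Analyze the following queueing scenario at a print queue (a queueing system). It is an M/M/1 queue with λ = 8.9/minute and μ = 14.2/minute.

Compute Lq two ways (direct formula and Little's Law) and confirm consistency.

Method 1 (direct): Lq = λ²/(μ(μ-λ)) = 79.21/(14.2 × 5.30) = 1.0525

Method 2 (Little's Law):
W = 1/(μ-λ) = 1/5.30 = 0.18868
Wq = W - 1/μ = 0.18868 - 0.070423 = 0.11826
Lq = λWq = 8.9 × 0.11826 = 1.0525 ✔ (matches Method 1)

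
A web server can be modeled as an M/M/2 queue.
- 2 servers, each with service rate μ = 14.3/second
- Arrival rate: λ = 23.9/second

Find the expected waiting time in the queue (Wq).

Traffic intensity: ρ = λ/(cμ) = 23.9/(2×14.3) = 0.8357
Since ρ = 0.8357 < 1, system is stable.
Offered load a = λ/μ = cρ = 23.9/14.3 = 1.6713
P₀ = [ Σₙ₌₀^1 aⁿ/n! + a^2/(2!(1-ρ)) ]⁻¹
Σ = a^0/0! + a^1/1! = 1.0000 + 1.6713 = 2.6713
a^2/(2!(1-ρ)) = 2.79334/(2 × 0.164336) = 8.4989
P₀ = 1/(2.6713 + 8.4989) = 0.08952
Lq = P₀·a^2·ρ / (2!(1-ρ)²) = 0.089524 × 2.7933 × 0.83566 / (2 × 0.027006) = 3.8690
Wq = Lq/λ = 3.8690/23.9 = 0.1619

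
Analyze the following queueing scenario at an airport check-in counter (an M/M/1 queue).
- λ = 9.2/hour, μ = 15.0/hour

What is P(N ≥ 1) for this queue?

ρ = λ/μ = 9.2/15.0 = 0.6133
P(N ≥ n) = ρⁿ
P(N ≥ 1) = 0.6133^1
P(N ≥ 1) = 0.6133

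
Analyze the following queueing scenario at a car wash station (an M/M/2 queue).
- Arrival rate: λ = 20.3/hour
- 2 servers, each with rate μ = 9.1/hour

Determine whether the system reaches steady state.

Stability requires ρ = λ/(cμ) < 1
ρ = 20.3/(2 × 9.1) = 20.3/18.20 = 1.1154
Since 1.1154 ≥ 1, the system is UNSTABLE.
Need c > λ/μ = 20.3/9.1 = 2.23.
Minimum servers needed: c = 3.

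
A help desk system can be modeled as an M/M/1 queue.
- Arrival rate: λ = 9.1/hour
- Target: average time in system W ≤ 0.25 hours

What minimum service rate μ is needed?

For M/M/1: W = 1/(μ-λ)
Need W ≤ 0.25, so 1/(μ-λ) ≤ 0.25
μ - λ ≥ 1/0.25 = 4.0000
μ ≥ 9.1 + 4.0000 = 13.1000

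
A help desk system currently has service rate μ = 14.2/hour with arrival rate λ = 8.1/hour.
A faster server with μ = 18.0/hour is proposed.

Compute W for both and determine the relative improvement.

System 1: ρ₁ = 8.1/14.2 = 0.5704, W₁ = 1/(14.2-8.1) = 0.1639
System 2: ρ₂ = 8.1/18.0 = 0.4500, W₂ = 1/(18.0-8.1) = 0.1010
Improvement: (W₁-W₂)/W₁ = (0.1639-0.1010)/0.1639 = 38.38%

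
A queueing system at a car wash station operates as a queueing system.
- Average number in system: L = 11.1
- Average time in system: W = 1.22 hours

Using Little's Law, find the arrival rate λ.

Little's Law: L = λW, so λ = L/W
λ = 11.1/1.22 = 9.0984 cars/hour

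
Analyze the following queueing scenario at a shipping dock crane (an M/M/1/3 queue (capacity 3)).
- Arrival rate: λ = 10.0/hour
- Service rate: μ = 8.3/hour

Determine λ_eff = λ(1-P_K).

ρ = λ/μ = 10.0/8.3 = 1.20482
P₀ = (1-ρ)/(1-ρ^(K+1)) = (1-1.20482)/(1-1.20482^4) = -0.2048/-1.1071 = 0.1850
P_K = P₀×ρ^K = 0.185003 × 1.20482^3 = 0.185003 × 1.74891 = 0.3236
λ_eff = λ(1-P_K) = 10.0 × (1 - 0.32355) = 10.0 × 0.67645 = 6.7645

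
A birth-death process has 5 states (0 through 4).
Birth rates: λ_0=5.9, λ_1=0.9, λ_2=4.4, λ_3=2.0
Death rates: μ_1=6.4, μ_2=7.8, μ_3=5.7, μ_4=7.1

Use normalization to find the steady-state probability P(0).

Ratios P(n)/P(0) = (λ₀···λₙ₋₁)/(μ₁···μₙ):
P(1)/P(0) = (5.9)/(6.4) = 0.9219
P(2)/P(0) = (5.9×0.9)/(6.4×7.8) = 0.1064
P(3)/P(0) = (5.9×0.9×4.4)/(6.4×7.8×5.7) = 0.08211
P(4)/P(0) = (5.9×0.9×4.4×2.0)/(6.4×7.8×5.7×7.1) = 0.02313

Normalization: ∑ P(n) = 1
P(0) × (1.0000 + 0.9219 + 0.1064 + 0.08211 + 0.02313) = 1
P(0) × 2.1335 = 1
P(0) = 1/2.1335 = 0.4687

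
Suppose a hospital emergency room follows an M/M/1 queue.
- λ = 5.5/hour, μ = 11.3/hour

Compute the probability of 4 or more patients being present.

ρ = λ/μ = 5.5/11.3 = 0.48673
P(N ≥ n) = ρⁿ
P(N ≥ 4) = 0.48673^4
P(N ≥ 4) = 0.05612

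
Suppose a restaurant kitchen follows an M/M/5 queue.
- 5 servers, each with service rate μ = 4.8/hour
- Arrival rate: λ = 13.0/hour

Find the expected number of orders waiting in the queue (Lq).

Traffic intensity: ρ = λ/(cμ) = 13.0/(5×4.8) = 0.5417
Since ρ = 0.5417 < 1, system is stable.
Offered load a = λ/μ = cρ = 13.0/4.8 = 2.7083
P₀ = [ Σₙ₌₀^4 aⁿ/n! + a^5/(5!(1-ρ)) ]⁻¹
Σ = a^0/0! + a^1/1! + a^2/2! + a^3/3! + a^4/4! = 1.0000 + 2.7083 + 3.6675 + 3.3110 + 2.2418 = 12.9286
a^5/(5!(1-ρ)) = 145.7171/(120 × 0.45833) = 2.6494
P₀ = 1/(12.9286 + 2.6494) = 0.06419
Lq = P₀·a^5·ρ / (5!(1-ρ)²) = 0.06419 × 145.7171 × 0.5417 / (120 × 0.2101) = 0.2010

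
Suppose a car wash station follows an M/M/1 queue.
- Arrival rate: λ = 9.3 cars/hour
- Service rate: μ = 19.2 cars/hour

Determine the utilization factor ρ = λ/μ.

Server utilization: ρ = λ/μ
ρ = 9.3/19.2 = 0.4844
The server is busy 48.44% of the time.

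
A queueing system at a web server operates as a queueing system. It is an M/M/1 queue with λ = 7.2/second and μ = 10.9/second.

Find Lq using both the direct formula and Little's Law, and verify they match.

Method 1 (direct): Lq = λ²/(μ(μ-λ)) = 51.84/(10.9 × 3.70) = 1.2854

Method 2 (Little's Law):
W = 1/(μ-λ) = 1/3.70 = 0.27027
Wq = W - 1/μ = 0.27027 - 0.091743 = 0.17853
Lq = λWq = 7.2 × 0.17853 = 1.2854 ✔ (matches Method 1)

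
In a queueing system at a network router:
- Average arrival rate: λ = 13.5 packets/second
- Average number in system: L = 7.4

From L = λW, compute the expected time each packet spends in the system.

Little's Law: L = λW, so W = L/λ
W = 7.4/13.5 = 0.5481 seconds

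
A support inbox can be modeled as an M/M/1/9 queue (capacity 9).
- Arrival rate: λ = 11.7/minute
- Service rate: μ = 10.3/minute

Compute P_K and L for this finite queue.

ρ = λ/μ = 11.7/10.3 = 1.13592
P₀ = (1-ρ)/(1-ρ^(K+1)) = (1-1.13592)/(1-1.13592^10) = -0.13592/-2.5767 = 0.05275
P_K = P₀×ρ^K = 0.05275 × 1.13592^9 = 0.05275 × 3.1487 = 0.1661
Blocking probability P_9 = 0.1661 (16.61%)
L = ρ[1 - (K+1)ρ^K + Kρ^(K+1)] / [(1-ρ)(1-ρ^(K+1))]
L = 1.13592 × (1 - 10×3.14869 + 9×3.57666) / ((1 - 1.13592) × (1 - 3.57666)) = 5.5237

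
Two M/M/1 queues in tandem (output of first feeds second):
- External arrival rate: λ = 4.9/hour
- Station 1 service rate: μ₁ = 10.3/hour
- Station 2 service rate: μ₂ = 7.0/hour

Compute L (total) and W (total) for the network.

By Jackson's theorem, each station behaves as independent M/M/1.
Station 1: ρ₁ = 4.9/10.3 = 0.4757, L₁ = ρ₁/(1-ρ₁) = λ/(μ₁-λ) = 4.9/5.40 = 0.9074
Station 2: ρ₂ = 4.9/7.0 = 0.7000, L₂ = ρ₂/(1-ρ₂) = λ/(μ₂-λ) = 4.9/2.10 = 2.3333
Total: L = L₁ + L₂ = 0.9074 + 2.3333 = 3.2407
W = L/λ = 3.2407/4.9 = 0.6614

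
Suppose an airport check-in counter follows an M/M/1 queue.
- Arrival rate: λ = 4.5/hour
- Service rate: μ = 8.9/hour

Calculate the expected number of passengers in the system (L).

ρ = λ/μ = 4.5/8.9 = 0.5056
For M/M/1: L = λ/(μ-λ)
L = 4.5/(8.9-4.5) = 4.5/4.40
L = 1.0227 passengers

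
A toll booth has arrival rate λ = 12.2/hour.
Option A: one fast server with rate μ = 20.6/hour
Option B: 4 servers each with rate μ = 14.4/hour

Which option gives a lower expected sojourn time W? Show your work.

Option A: single server μ = 20.6 (M/M/1)
  ρ_A = 12.2/20.6 = 0.5922
  W_A = 1/(μ-λ) = 1/(20.6-12.2) = 1/8.40 = 0.1190

Option B: 4 servers μ = 14.4 (M/M/4)
  ρ_B = λ/(cμ) = 12.2/(4×14.4) = 0.2118
  Offered load a = λ/μ = cρ = 12.2/14.4 = 0.8472
  P₀ = [ Σₙ₌₀^3 aⁿ/n! + a^4/(4!(1-ρ)) ]⁻¹
  Σ = a^0/0! + a^1/1! + a^2/2! + a^3/3! = 1.0000 + 0.8472 + 0.3589 + 0.1014 = 2.3075
  a^4/(4!(1-ρ)) = 0.5152/(24 × 0.7882) = 0.02724
  P₀ = 1/(2.3075 + 0.02724) = 0.4283
  Lq = P₀·a^4·ρ / (4!(1-ρ)²) = 0.42832 × 0.51522 × 0.21181 / (24 × 0.62125) = 0.003135
  Wq_B = Lq/λ = 0.003135/12.2 = 0.0002570
  W_B = Wq_B + 1/μ = 0.0002570 + 0.06944 = 0.06970

Since W_B = 0.06970 < W_A = 0.1190, Option B (multiple servers) has the shorter time in system.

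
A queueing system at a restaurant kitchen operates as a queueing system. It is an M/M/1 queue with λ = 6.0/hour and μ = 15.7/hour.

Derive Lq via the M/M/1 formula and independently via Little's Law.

Method 1 (direct): Lq = λ²/(μ(μ-λ)) = 36.00/(15.7 × 9.70) = 0.2364

Method 2 (Little's Law):
W = 1/(μ-λ) = 1/9.70 = 0.10309
Wq = W - 1/μ = 0.10309 - 0.063694 = 0.03940
Lq = λWq = 6.0 × 0.03940 = 0.2364 ✔ (matches Method 1)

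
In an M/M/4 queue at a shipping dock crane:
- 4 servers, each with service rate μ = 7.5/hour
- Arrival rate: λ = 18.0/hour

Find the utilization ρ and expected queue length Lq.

Traffic intensity: ρ = λ/(cμ) = 18.0/(4×7.5) = 0.6000
Since ρ = 0.6000 < 1, system is stable.
Offered load a = λ/μ = cρ = 18.0/7.5 = 2.4000
P₀ = [ Σₙ₌₀^3 aⁿ/n! + a^4/(4!(1-ρ)) ]⁻¹
Σ = a^0/0! + a^1/1! + a^2/2! + a^3/3! = 1.0000 + 2.4000 + 2.8800 + 2.3040 = 8.5840
a^4/(4!(1-ρ)) = 33.1776/(24 × 0.4000) = 3.4560
P₀ = 1/(8.5840 + 3.4560) = 0.08306
Lq = P₀·a^4·ρ / (4!(1-ρ)²) = 0.08306 × 33.1776 × 0.6000 / (24 × 0.1600) = 0.4306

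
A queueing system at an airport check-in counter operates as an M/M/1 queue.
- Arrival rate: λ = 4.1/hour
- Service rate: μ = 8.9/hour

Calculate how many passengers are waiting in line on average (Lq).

ρ = λ/μ = 4.1/8.9 = 0.4607
For M/M/1: Lq = λ²/(μ(μ-λ))
Lq = 16.81/(8.9 × 4.80)
Lq = 0.3935 passengers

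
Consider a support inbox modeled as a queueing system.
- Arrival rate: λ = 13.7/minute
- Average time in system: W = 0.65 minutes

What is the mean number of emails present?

Little's Law: L = λW
L = 13.7 × 0.65 = 8.9050 emails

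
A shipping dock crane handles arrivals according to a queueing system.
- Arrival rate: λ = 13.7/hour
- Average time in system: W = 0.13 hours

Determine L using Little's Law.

Little's Law: L = λW
L = 13.7 × 0.13 = 1.7810 containers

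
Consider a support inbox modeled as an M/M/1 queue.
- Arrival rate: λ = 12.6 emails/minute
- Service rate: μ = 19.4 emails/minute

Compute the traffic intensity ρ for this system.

Server utilization: ρ = λ/μ
ρ = 12.6/19.4 = 0.6495
The server is busy 64.95% of the time.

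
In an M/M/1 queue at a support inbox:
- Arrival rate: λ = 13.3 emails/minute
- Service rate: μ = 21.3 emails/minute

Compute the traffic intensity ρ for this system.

Server utilization: ρ = λ/μ
ρ = 13.3/21.3 = 0.6244
The server is busy 62.44% of the time.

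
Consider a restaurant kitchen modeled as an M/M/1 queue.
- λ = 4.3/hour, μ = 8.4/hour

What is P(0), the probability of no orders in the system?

ρ = λ/μ = 4.3/8.4 = 0.5119
P(0) = 1 - ρ = 1 - 0.5119 = 0.4881
The server is idle 48.81% of the time.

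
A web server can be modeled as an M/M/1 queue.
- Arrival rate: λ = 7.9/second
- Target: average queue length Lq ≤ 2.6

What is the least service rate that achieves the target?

For M/M/1: Lq = λ²/(μ(μ-λ))
Need Lq ≤ 2.6, i.e. μ(μ-λ) ≥ λ²/2.6
μ² - 7.9μ - 62.41/2.6 ≥ 0  →  μ² - 7.9μ - 24.003846 ≥ 0
Quadratic formula (positive root): μ = [λ + √(λ² + 4×24.003846)]/2
Discriminant: 62.41 + 4×24.003846 = 158.42538, √158.42538 = 12.58671
μ ≥ (7.9 + 12.58671)/2 = 10.2434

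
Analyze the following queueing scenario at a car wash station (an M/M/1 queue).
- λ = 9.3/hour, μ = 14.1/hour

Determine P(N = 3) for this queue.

ρ = λ/μ = 9.3/14.1 = 0.65957
P(n) = (1-ρ)ρⁿ
P(3) = (1-0.65957) × 0.65957^3
P(3) = 0.34043 × 0.28693
P(3) = 0.09768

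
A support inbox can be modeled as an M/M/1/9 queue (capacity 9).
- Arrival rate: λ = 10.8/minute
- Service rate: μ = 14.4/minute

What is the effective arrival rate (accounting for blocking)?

ρ = λ/μ = 10.8/14.4 = 0.7500
P₀ = (1-ρ)/(1-ρ^(K+1)) = (1-0.7500)/(1-0.7500^10) = 0.2500/0.9437 = 0.2649
P_K = P₀×ρ^K = 0.2649 × 0.7500^9 = 0.2649 × 0.07508 = 0.01989
λ_eff = λ(1-P_K) = 10.8 × (1 - 0.01989) = 10.8 × 0.98011 = 10.5852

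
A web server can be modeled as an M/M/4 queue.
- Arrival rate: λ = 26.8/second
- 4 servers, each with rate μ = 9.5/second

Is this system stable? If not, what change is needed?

Stability requires ρ = λ/(cμ) < 1
ρ = 26.8/(4 × 9.5) = 26.8/38.00 = 0.7053
Since 0.7053 < 1, the system is STABLE.
The servers are busy 70.53% of the time.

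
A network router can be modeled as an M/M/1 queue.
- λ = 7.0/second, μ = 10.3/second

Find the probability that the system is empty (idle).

ρ = λ/μ = 7.0/10.3 = 0.6796
P(0) = 1 - ρ = 1 - 0.6796 = 0.3204
The server is idle 32.04% of the time.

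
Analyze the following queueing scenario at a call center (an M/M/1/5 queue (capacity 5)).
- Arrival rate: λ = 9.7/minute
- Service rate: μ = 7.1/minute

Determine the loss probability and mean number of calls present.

ρ = λ/μ = 9.7/7.1 = 1.3662
P₀ = (1-ρ)/(1-ρ^(K+1)) = (1-1.3662)/(1-1.3662^6) = -0.3662/-5.5026 = 0.06655
P_K = P₀×ρ^K = 0.06655 × 1.3662^5 = 0.06655 × 4.7596 = 0.3168
Blocking probability P_5 = 0.3168 (31.68%)
L = ρ[1 - (K+1)ρ^K + Kρ^(K+1)] / [(1-ρ)(1-ρ^(K+1))]
L = 1.3662 × (1 - 6×4.7596104 + 5×6.5025797) / ((1 - 1.3662) × (1 - 6.5025797)) = 3.3596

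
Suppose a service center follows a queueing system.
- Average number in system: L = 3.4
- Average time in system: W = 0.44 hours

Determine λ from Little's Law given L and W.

Little's Law: L = λW, so λ = L/W
λ = 3.4/0.44 = 7.7273 customers/hour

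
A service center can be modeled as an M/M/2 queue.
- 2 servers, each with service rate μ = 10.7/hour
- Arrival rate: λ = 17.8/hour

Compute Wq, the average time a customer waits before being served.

Traffic intensity: ρ = λ/(cμ) = 17.8/(2×10.7) = 0.8318
Since ρ = 0.8318 < 1, system is stable.
Offered load a = λ/μ = cρ = 17.8/10.7 = 1.6636
P₀ = [ Σₙ₌₀^1 aⁿ/n! + a^2/(2!(1-ρ)) ]⁻¹
Σ = a^0/0! + a^1/1! = 1.0000 + 1.6636 = 2.6636
a^2/(2!(1-ρ)) = 2.76740/(2 × 0.168224) = 8.2253
P₀ = 1/(2.6636 + 8.2253) = 0.09184
Lq = P₀·a^2·ρ / (2!(1-ρ)²) = 0.0918367 × 2.76740 × 0.831776 / (2 × 0.0282994) = 3.7350
Wq = Lq/λ = 3.7350/17.8 = 0.2098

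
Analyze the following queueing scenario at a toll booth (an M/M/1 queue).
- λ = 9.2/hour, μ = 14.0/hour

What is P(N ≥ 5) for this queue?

ρ = λ/μ = 9.2/14.0 = 0.6571
P(N ≥ n) = ρⁿ
P(N ≥ 5) = 0.6571^5
P(N ≥ 5) = 0.1225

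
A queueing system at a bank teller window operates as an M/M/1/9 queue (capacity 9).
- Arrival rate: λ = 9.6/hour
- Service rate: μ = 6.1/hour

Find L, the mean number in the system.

ρ = λ/μ = 9.6/6.1 = 1.57377
P₀ = (1-ρ)/(1-ρ^(K+1)) = (1-1.57377)/(1-1.57377^10) = -0.5738/-92.1993 = 0.006223
P_K = P₀×ρ^K = 0.006223 × 1.57377^9 = 0.006223 × 59.2204 = 0.3685
L = ρ[1 - (K+1)ρ^K + Kρ^(K+1)] / [(1-ρ)(1-ρ^(K+1))]
L = 1.57377 × (1 - 10×59.2204 + 9×93.1993) / ((1 - 1.57377) × (1 - 93.1993)) = 7.3656 transactions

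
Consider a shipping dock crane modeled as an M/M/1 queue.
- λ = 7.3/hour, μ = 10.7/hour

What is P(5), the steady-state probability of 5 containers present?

ρ = λ/μ = 7.3/10.7 = 0.68224
P(n) = (1-ρ)ρⁿ
P(5) = (1-0.68224) × 0.68224^5
P(5) = 0.3178 × 0.1478
P(5) = 0.04697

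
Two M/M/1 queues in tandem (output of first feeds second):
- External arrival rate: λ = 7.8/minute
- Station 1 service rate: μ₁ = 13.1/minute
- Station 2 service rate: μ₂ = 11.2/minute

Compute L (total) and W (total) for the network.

By Jackson's theorem, each station behaves as independent M/M/1.
Station 1: ρ₁ = 7.8/13.1 = 0.5954, L₁ = ρ₁/(1-ρ₁) = λ/(μ₁-λ) = 7.8/5.30 = 1.4717
Station 2: ρ₂ = 7.8/11.2 = 0.6964, L₂ = ρ₂/(1-ρ₂) = λ/(μ₂-λ) = 7.8/3.40 = 2.2941
Total: L = L₁ + L₂ = 1.4717 + 2.2941 = 3.7658
W = L/λ = 3.7658/7.8 = 0.4828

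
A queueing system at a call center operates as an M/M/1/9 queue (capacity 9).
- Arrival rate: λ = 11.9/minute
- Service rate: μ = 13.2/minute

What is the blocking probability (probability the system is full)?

ρ = λ/μ = 11.9/13.2 = 0.901515
P₀ = (1-ρ)/(1-ρ^(K+1)) = (1-0.901515)/(1-0.901515^10) = 0.09849/0.6454 = 0.1526
P_K = P₀×ρ^K = 0.1526 × 0.901515^9 = 0.1526 × 0.3933 = 0.06002
Blocking probability = 6.00%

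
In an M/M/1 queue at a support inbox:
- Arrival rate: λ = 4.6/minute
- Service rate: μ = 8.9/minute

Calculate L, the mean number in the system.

ρ = λ/μ = 4.6/8.9 = 0.5169
For M/M/1: L = λ/(μ-λ)
L = 4.6/(8.9-4.6) = 4.6/4.30
L = 1.0698 emails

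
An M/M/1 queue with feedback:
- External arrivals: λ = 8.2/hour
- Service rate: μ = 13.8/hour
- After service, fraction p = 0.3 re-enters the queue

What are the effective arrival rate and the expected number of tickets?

Effective arrival rate: λ_eff = λ/(1-p) = 8.2/(1-0.3) = 8.2/0.70 = 11.7143
ρ = λ_eff/μ = 11.7143/13.8 = 0.84886
L = ρ/(1-ρ) = 0.84886/(1-0.84886) = 5.6164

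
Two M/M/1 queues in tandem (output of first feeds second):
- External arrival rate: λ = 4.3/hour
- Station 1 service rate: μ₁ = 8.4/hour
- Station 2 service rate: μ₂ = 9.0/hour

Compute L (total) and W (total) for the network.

By Jackson's theorem, each station behaves as independent M/M/1.
Station 1: ρ₁ = 4.3/8.4 = 0.5119, L₁ = ρ₁/(1-ρ₁) = λ/(μ₁-λ) = 4.3/4.10 = 1.0488
Station 2: ρ₂ = 4.3/9.0 = 0.4778, L₂ = ρ₂/(1-ρ₂) = λ/(μ₂-λ) = 4.3/4.70 = 0.9149
Total: L = L₁ + L₂ = 1.0488 + 0.9149 = 1.9637
W = L/λ = 1.9637/4.3 = 0.4567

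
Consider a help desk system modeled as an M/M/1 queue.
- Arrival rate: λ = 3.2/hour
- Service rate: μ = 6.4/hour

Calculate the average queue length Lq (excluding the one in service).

ρ = λ/μ = 3.2/6.4 = 0.5000
For M/M/1: Lq = λ²/(μ(μ-λ))
Lq = 10.24/(6.4 × 3.20)
Lq = 0.5000 tickets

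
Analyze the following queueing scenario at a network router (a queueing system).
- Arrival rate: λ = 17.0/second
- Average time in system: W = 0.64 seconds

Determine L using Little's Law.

Little's Law: L = λW
L = 17.0 × 0.64 = 10.8800 packets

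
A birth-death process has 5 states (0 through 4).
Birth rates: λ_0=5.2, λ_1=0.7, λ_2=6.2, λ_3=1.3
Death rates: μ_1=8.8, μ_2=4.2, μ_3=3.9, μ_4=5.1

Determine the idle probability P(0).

Ratios P(n)/P(0) = (λ₀···λₙ₋₁)/(μ₁···μₙ):
P(1)/P(0) = (5.2)/(8.8) = 0.5909
P(2)/P(0) = (5.2×0.7)/(8.8×4.2) = 0.09848
P(3)/P(0) = (5.2×0.7×6.2)/(8.8×4.2×3.9) = 0.1566
P(4)/P(0) = (5.2×0.7×6.2×1.3)/(8.8×4.2×3.9×5.1) = 0.03991

Normalization: ∑ P(n) = 1
P(0) × (1.0000 + 0.5909 + 0.09848 + 0.1566 + 0.03991) = 1
P(0) × 1.8859 = 1
P(0) = 1/1.8859 = 0.5303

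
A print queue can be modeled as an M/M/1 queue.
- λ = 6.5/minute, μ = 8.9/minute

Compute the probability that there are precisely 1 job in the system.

ρ = λ/μ = 6.5/8.9 = 0.73034
P(n) = (1-ρ)ρⁿ
P(1) = (1-0.73034) × 0.73034^1
P(1) = 0.26966 × 0.73034
P(1) = 0.1969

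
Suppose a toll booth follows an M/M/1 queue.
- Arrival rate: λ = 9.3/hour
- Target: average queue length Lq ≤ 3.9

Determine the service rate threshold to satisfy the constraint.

For M/M/1: Lq = λ²/(μ(μ-λ))
Need Lq ≤ 3.9, i.e. μ(μ-λ) ≥ λ²/3.9
μ² - 9.3μ - 86.49/3.9 ≥ 0  →  μ² - 9.3μ - 22.17692 ≥ 0
Quadratic formula (positive root): μ = [λ + √(λ² + 4×22.17692)]/2
Discriminant: 86.49 + 4×22.17692 = 175.1977, √175.1977 = 13.2362
μ ≥ (9.3 + 13.2362)/2 = 11.2681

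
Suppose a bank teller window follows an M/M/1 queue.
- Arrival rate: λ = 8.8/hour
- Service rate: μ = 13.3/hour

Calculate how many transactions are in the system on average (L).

ρ = λ/μ = 8.8/13.3 = 0.6617
For M/M/1: L = λ/(μ-λ)
L = 8.8/(13.3-8.8) = 8.8/4.50
L = 1.9556 transactions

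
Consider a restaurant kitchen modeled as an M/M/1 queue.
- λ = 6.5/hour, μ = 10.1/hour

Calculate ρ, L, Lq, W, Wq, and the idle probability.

Step 1: ρ = λ/μ = 6.5/10.1 = 0.6436
Step 2: L = λ/(μ-λ) = 6.5/3.60 = 1.8056
Step 3: Lq = λ²/(μ(μ-λ)) = 42.25/(10.1×3.60) = 1.1620
Step 4: W = 1/(μ-λ) = 1/3.60 = 0.27778
Step 5: Wq = λ/(μ(μ-λ)) = 6.5/(10.1×3.60) = 0.1788
Step 6: P(0) = 1-ρ = 0.3564
Verify: L = λW = 6.5×0.27778 = 1.8056 ✔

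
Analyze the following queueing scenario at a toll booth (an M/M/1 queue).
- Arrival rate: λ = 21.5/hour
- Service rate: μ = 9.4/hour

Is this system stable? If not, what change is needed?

Stability requires ρ = λ/(cμ) < 1
ρ = 21.5/(1 × 9.4) = 21.5/9.40 = 2.2872
Since 2.2872 ≥ 1, the system is UNSTABLE.
Queue grows without bound. Need μ > λ = 21.5.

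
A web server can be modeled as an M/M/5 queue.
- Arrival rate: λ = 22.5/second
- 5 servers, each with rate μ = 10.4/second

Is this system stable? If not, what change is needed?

Stability requires ρ = λ/(cμ) < 1
ρ = 22.5/(5 × 10.4) = 22.5/52.00 = 0.4327
Since 0.4327 < 1, the system is STABLE.
The servers are busy 43.27% of the time.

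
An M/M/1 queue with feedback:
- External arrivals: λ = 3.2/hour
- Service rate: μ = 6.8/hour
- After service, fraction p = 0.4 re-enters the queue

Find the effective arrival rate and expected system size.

Effective arrival rate: λ_eff = λ/(1-p) = 3.2/(1-0.4) = 3.2/0.60 = 5.333333
ρ = λ_eff/μ = 5.333333/6.8 = 0.784314
L = ρ/(1-ρ) = 0.784314/(1-0.784314) = 3.6364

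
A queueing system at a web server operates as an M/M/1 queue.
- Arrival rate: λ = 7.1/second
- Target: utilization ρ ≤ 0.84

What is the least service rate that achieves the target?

ρ = λ/μ, so μ = λ/ρ
μ ≥ 7.1/0.84 = 8.4524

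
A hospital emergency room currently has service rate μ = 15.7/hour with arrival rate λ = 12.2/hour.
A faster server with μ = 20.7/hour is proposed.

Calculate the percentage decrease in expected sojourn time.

System 1: ρ₁ = 12.2/15.7 = 0.7771, W₁ = 1/(15.7-12.2) = 0.28571
System 2: ρ₂ = 12.2/20.7 = 0.5894, W₂ = 1/(20.7-12.2) = 0.11765
Improvement: (W₁-W₂)/W₁ = (0.28571-0.11765)/0.28571 = 58.82%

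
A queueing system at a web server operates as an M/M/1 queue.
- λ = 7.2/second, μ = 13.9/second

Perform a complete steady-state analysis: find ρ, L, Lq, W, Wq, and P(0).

Step 1: ρ = λ/μ = 7.2/13.9 = 0.5180
Step 2: L = λ/(μ-λ) = 7.2/6.70 = 1.0746
Step 3: Lq = λ²/(μ(μ-λ)) = 51.84/(13.9×6.70) = 0.5566
Step 4: W = 1/(μ-λ) = 1/6.70 = 0.14925
Step 5: Wq = λ/(μ(μ-λ)) = 7.2/(13.9×6.70) = 0.07731
Step 6: P(0) = 1-ρ = 0.4820
Verify: L = λW = 7.2×0.14925 = 1.0746 ✔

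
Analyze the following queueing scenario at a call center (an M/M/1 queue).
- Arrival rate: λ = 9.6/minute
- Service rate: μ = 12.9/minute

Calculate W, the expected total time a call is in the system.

First, compute utilization: ρ = λ/μ = 9.6/12.9 = 0.7442
For M/M/1: W = 1/(μ-λ)
W = 1/(12.9-9.6) = 1/3.30
W = 0.3030 minutes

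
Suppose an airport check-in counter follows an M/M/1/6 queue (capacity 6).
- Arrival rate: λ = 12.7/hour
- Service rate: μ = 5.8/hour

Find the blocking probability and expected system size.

ρ = λ/μ = 12.7/5.8 = 2.18966
P₀ = (1-ρ)/(1-ρ^(K+1)) = (1-2.18966)/(1-2.18966^7) = -1.1897/-240.3442 = 0.004950
P_K = P₀×ρ^K = 0.004950 × 2.18966^6 = 0.004950 × 110.2199 = 0.5456
Blocking probability P_6 = 0.5456 (54.56%)
L = ρ[1 - (K+1)ρ^K + Kρ^(K+1)] / [(1-ρ)(1-ρ^(K+1))]
L = 2.18966 × (1 - 7×110.21992 + 6×241.34416) / ((1 - 2.18966) × (1 - 241.34416)) = 5.1885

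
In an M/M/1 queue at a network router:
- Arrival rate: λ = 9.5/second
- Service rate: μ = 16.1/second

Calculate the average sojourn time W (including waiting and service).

First, compute utilization: ρ = λ/μ = 9.5/16.1 = 0.5901
For M/M/1: W = 1/(μ-λ)
W = 1/(16.1-9.5) = 1/6.60
W = 0.1515 seconds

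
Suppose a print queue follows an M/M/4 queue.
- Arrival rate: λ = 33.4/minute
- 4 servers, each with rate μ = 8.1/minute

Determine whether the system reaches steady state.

Stability requires ρ = λ/(cμ) < 1
ρ = 33.4/(4 × 8.1) = 33.4/32.40 = 1.0309
Since 1.0309 ≥ 1, the system is UNSTABLE.
Need c > λ/μ = 33.4/8.1 = 4.12.
Minimum servers needed: c = 5.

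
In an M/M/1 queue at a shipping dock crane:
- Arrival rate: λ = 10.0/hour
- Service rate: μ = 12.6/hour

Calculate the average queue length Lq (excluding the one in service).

ρ = λ/μ = 10.0/12.6 = 0.7937
For M/M/1: Lq = λ²/(μ(μ-λ))
Lq = 100.00/(12.6 × 2.60)
Lq = 3.0525 containers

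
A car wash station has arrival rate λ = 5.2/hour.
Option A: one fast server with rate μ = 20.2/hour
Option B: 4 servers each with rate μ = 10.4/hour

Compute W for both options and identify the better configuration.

Option A: single server μ = 20.2 (M/M/1)
  ρ_A = 5.2/20.2 = 0.2574
  W_A = 1/(μ-λ) = 1/(20.2-5.2) = 1/15.00 = 0.06667

Option B: 4 servers μ = 10.4 (M/M/4)
  ρ_B = λ/(cμ) = 5.2/(4×10.4) = 0.1250
  Offered load a = λ/μ = cρ = 5.2/10.4 = 0.5000
  P₀ = [ Σₙ₌₀^3 aⁿ/n! + a^4/(4!(1-ρ)) ]⁻¹
  Σ = a^0/0! + a^1/1! + a^2/2! + a^3/3! = 1.0000 + 0.5000 + 0.1250 + 0.02083 = 1.6458
  a^4/(4!(1-ρ)) = 0.06250/(24 × 0.8750) = 0.002976
  P₀ = 1/(1.6458 + 0.002976) = 0.6065
  Lq = P₀·a^4·ρ / (4!(1-ρ)²) = 0.6065 × 0.06250 × 0.1250 / (24 × 0.7656) = 0.0002579
  Wq_B = Lq/λ = 0.00025786/5.2 = 0.00004959
  W_B = Wq_B + 1/μ = 0.00004959 + 0.09615 = 0.09620

Since W_A = 0.06667 < W_B = 0.09620, Option A (single fast server) has the shorter time in system.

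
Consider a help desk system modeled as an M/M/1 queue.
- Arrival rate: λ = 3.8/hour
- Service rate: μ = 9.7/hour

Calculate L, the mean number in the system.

ρ = λ/μ = 3.8/9.7 = 0.3918
For M/M/1: L = λ/(μ-λ)
L = 3.8/(9.7-3.8) = 3.8/5.90
L = 0.6441 tickets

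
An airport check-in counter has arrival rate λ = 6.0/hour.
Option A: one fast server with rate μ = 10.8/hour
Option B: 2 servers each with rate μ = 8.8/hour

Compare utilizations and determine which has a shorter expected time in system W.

Option A: single server μ = 10.8 (M/M/1)
  ρ_A = 6.0/10.8 = 0.5556
  W_A = 1/(μ-λ) = 1/(10.8-6.0) = 1/4.80 = 0.2083

Option B: 2 servers μ = 8.8 (M/M/2)
  ρ_B = λ/(cμ) = 6.0/(2×8.8) = 0.3409
  Offered load a = λ/μ = cρ = 6.0/8.8 = 0.6818
  P₀ = [ Σₙ₌₀^1 aⁿ/n! + a^2/(2!(1-ρ)) ]⁻¹
  Σ = a^0/0! + a^1/1! = 1.0000 + 0.6818 = 1.6818
  a^2/(2!(1-ρ)) = 0.4649/(2 × 0.6591) = 0.3527
  P₀ = 1/(1.6818 + 0.3527) = 0.4915
  Lq = P₀·a^2·ρ / (2!(1-ρ)²) = 0.4915 × 0.4649 × 0.3409 / (2 × 0.4344) = 0.08966
  Wq_B = Lq/λ = 0.08966/6.0 = 0.014943
  W_B = Wq_B + 1/μ = 0.014943 + 0.11364 = 0.1286

Since W_B = 0.1286 < W_A = 0.2083, Option B (multiple servers) has the shorter time in system.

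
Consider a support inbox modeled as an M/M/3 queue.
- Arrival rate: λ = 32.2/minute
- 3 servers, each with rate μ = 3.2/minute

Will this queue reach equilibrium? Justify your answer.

Stability requires ρ = λ/(cμ) < 1
ρ = 32.2/(3 × 3.2) = 32.2/9.60 = 3.3542
Since 3.3542 ≥ 1, the system is UNSTABLE.
Need c > λ/μ = 32.2/3.2 = 10.06.
Minimum servers needed: c = 11.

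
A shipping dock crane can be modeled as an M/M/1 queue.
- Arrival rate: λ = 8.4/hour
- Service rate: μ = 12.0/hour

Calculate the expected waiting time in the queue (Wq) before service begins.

First, compute utilization: ρ = λ/μ = 8.4/12.0 = 0.7000
For M/M/1: Wq = λ/(μ(μ-λ))
Wq = 8.4/(12.0 × (12.0-8.4))
Wq = 8.4/(12.0 × 3.60)
Wq = 0.1944 hours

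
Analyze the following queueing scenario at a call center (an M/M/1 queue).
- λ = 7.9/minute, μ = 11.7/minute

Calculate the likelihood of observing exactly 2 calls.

ρ = λ/μ = 7.9/11.7 = 0.6752
P(n) = (1-ρ)ρⁿ
P(2) = (1-0.6752) × 0.6752^2
P(2) = 0.3248 × 0.4559
P(2) = 0.1481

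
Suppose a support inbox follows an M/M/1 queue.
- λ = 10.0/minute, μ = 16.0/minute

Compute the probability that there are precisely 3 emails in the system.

ρ = λ/μ = 10.0/16.0 = 0.6250
P(n) = (1-ρ)ρⁿ
P(3) = (1-0.6250) × 0.6250^3
P(3) = 0.37500 × 0.24414
P(3) = 0.09155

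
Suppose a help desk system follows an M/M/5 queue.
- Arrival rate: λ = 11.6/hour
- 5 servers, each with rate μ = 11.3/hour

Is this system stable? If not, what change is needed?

Stability requires ρ = λ/(cμ) < 1
ρ = 11.6/(5 × 11.3) = 11.6/56.50 = 0.2053
Since 0.2053 < 1, the system is STABLE.
The servers are busy 20.53% of the time.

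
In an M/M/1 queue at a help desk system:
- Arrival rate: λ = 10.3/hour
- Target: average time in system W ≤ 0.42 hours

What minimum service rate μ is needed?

For M/M/1: W = 1/(μ-λ)
Need W ≤ 0.42, so 1/(μ-λ) ≤ 0.42
μ - λ ≥ 1/0.42 = 2.3810
μ ≥ 10.3 + 2.3810 = 12.6810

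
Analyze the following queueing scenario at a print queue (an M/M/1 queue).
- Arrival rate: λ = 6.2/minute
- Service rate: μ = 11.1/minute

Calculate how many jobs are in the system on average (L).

ρ = λ/μ = 6.2/11.1 = 0.5586
For M/M/1: L = λ/(μ-λ)
L = 6.2/(11.1-6.2) = 6.2/4.90
L = 1.2653 jobs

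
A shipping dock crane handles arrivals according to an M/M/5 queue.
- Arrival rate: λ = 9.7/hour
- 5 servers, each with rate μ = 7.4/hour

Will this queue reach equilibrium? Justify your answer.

Stability requires ρ = λ/(cμ) < 1
ρ = 9.7/(5 × 7.4) = 9.7/37.00 = 0.2622
Since 0.2622 < 1, the system is STABLE.
The servers are busy 26.22% of the time.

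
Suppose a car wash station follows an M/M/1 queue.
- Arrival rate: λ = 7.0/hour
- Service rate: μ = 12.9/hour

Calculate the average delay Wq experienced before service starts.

First, compute utilization: ρ = λ/μ = 7.0/12.9 = 0.5426
For M/M/1: Wq = λ/(μ(μ-λ))
Wq = 7.0/(12.9 × (12.9-7.0))
Wq = 7.0/(12.9 × 5.90)
Wq = 0.09197 hours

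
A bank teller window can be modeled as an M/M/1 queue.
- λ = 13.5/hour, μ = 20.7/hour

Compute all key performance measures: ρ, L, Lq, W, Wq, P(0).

Step 1: ρ = λ/μ = 13.5/20.7 = 0.6522
Step 2: L = λ/(μ-λ) = 13.5/7.20 = 1.8750
Step 3: Lq = λ²/(μ(μ-λ)) = 182.25/(20.7×7.20) = 1.2228
Step 4: W = 1/(μ-λ) = 1/7.20 = 0.13889
Step 5: Wq = λ/(μ(μ-λ)) = 13.5/(20.7×7.20) = 0.09058
Step 6: P(0) = 1-ρ = 0.3478
Verify: L = λW = 13.5×0.13889 = 1.8750 ✔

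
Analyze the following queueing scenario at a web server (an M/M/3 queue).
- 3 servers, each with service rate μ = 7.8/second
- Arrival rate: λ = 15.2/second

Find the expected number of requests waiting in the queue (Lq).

Traffic intensity: ρ = λ/(cμ) = 15.2/(3×7.8) = 0.6496
Since ρ = 0.6496 < 1, system is stable.
Offered load a = λ/μ = cρ = 15.2/7.8 = 1.9487
P₀ = [ Σₙ₌₀^2 aⁿ/n! + a^3/(3!(1-ρ)) ]⁻¹
Σ = a^0/0! + a^1/1! + a^2/2! = 1.0000 + 1.9487 + 1.8988 = 4.8475
a^3/(3!(1-ρ)) = 7.4003/(6 × 0.35043) = 3.5196
P₀ = 1/(4.8475 + 3.5196) = 0.1195
Lq = P₀·a^3·ρ / (3!(1-ρ)²) = 0.1195 × 7.4003 × 0.6496 / (6 × 0.1228) = 0.7797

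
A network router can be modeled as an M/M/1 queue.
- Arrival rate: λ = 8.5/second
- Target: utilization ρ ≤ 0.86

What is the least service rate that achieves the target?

ρ = λ/μ, so μ = λ/ρ
μ ≥ 8.5/0.86 = 9.8837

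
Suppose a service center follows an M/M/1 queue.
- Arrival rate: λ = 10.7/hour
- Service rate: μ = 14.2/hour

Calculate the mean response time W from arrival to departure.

First, compute utilization: ρ = λ/μ = 10.7/14.2 = 0.7535
For M/M/1: W = 1/(μ-λ)
W = 1/(14.2-10.7) = 1/3.50
W = 0.2857 hours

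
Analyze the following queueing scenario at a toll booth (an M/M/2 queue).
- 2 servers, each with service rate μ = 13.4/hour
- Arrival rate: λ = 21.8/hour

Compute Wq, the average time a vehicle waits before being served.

Traffic intensity: ρ = λ/(cμ) = 21.8/(2×13.4) = 0.8134
Since ρ = 0.8134 < 1, system is stable.
Offered load a = λ/μ = cρ = 21.8/13.4 = 1.6269
P₀ = [ Σₙ₌₀^1 aⁿ/n! + a^2/(2!(1-ρ)) ]⁻¹
Σ = a^0/0! + a^1/1! = 1.0000 + 1.6269 = 2.6269
a^2/(2!(1-ρ)) = 2.64669/(2 × 0.186567) = 7.0931
P₀ = 1/(2.6269 + 7.0931) = 0.1029
Lq = P₀·a^2·ρ / (2!(1-ρ)²) = 0.10288 × 2.6467 × 0.81343 / (2 × 0.034807) = 3.1817
Wq = Lq/λ = 3.1817/21.8 = 0.1459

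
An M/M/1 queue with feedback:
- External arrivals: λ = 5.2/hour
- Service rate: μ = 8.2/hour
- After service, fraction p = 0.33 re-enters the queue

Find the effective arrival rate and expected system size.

Effective arrival rate: λ_eff = λ/(1-p) = 5.2/(1-0.33) = 5.2/0.67 = 7.761194
ρ = λ_eff/μ = 7.761194/8.2 = 0.9464871
L = ρ/(1-ρ) = 0.9464871/(1-0.9464871) = 17.6871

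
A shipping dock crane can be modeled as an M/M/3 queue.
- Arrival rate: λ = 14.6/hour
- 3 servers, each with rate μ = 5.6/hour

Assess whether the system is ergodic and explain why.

Stability requires ρ = λ/(cμ) < 1
ρ = 14.6/(3 × 5.6) = 14.6/16.80 = 0.8690
Since 0.8690 < 1, the system is STABLE.
The servers are busy 86.90% of the time.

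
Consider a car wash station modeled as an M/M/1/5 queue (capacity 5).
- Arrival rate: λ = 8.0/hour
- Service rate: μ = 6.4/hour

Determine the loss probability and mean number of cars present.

ρ = λ/μ = 8.0/6.4 = 1.2500
P₀ = (1-ρ)/(1-ρ^(K+1)) = (1-1.2500)/(1-1.2500^6) = -0.2500/-2.8147 = 0.08882
P_K = P₀×ρ^K = 0.08882 × 1.2500^5 = 0.08882 × 3.0518 = 0.2711
Blocking probability P_5 = 0.2711 (27.11%)
L = ρ[1 - (K+1)ρ^K + Kρ^(K+1)] / [(1-ρ)(1-ρ^(K+1))]
L = 1.2500 × (1 - 6×3.05176 + 5×3.81470) / ((1 - 1.2500) × (1 - 3.81470)) = 3.1317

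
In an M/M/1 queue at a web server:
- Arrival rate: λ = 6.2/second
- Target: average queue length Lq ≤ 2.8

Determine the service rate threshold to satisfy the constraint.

For M/M/1: Lq = λ²/(μ(μ-λ))
Need Lq ≤ 2.8, i.e. μ(μ-λ) ≥ λ²/2.8
μ² - 6.2μ - 38.44/2.8 ≥ 0  →  μ² - 6.2μ - 13.72857 ≥ 0
Quadratic formula (positive root): μ = [λ + √(λ² + 4×13.72857)]/2
Discriminant: 38.44 + 4×13.72857 = 93.3543, √93.3543 = 9.6620
μ ≥ (6.2 + 9.6620)/2 = 7.9310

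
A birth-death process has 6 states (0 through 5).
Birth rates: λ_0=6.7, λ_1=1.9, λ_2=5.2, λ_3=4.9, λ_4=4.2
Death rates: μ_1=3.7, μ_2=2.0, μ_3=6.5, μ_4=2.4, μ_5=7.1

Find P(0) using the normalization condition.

Ratios P(n)/P(0) = (λ₀···λₙ₋₁)/(μ₁···μₙ):
P(1)/P(0) = (6.7)/(3.7) = 1.8108
P(2)/P(0) = (6.7×1.9)/(3.7×2.0) = 1.7203
P(3)/P(0) = (6.7×1.9×5.2)/(3.7×2.0×6.5) = 1.3762
P(4)/P(0) = (6.7×1.9×5.2×4.9)/(3.7×2.0×6.5×2.4) = 2.8098
P(5)/P(0) = (6.7×1.9×5.2×4.9×4.2)/(3.7×2.0×6.5×2.4×7.1) = 1.6621

Normalization: ∑ P(n) = 1
P(0) × (1.0000 + 1.8108 + 1.7203 + 1.3762 + 2.8098 + 1.6621) = 1
P(0) × 10.3792 = 1
P(0) = 1/10.3792 = 0.09635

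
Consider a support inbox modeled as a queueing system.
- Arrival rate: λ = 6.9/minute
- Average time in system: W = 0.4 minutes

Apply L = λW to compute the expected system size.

Little's Law: L = λW
L = 6.9 × 0.4 = 2.7600 emails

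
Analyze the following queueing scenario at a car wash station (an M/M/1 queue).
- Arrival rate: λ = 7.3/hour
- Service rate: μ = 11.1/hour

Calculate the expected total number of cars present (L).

ρ = λ/μ = 7.3/11.1 = 0.6577
For M/M/1: L = λ/(μ-λ)
L = 7.3/(11.1-7.3) = 7.3/3.80
L = 1.9211 cars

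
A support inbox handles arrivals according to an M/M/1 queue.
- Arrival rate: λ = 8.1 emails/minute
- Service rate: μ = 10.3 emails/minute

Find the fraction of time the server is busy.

Server utilization: ρ = λ/μ
ρ = 8.1/10.3 = 0.7864
The server is busy 78.64% of the time.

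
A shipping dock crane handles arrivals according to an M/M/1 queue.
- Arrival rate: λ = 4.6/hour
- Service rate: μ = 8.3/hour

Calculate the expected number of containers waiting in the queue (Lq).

ρ = λ/μ = 4.6/8.3 = 0.5542
For M/M/1: Lq = λ²/(μ(μ-λ))
Lq = 21.16/(8.3 × 3.70)
Lq = 0.6890 containers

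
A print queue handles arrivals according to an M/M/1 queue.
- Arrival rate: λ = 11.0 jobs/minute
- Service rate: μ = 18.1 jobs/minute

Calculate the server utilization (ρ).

Server utilization: ρ = λ/μ
ρ = 11.0/18.1 = 0.6077
The server is busy 60.77% of the time.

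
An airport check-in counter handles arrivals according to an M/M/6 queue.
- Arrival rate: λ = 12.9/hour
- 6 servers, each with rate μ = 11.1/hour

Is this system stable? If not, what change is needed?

Stability requires ρ = λ/(cμ) < 1
ρ = 12.9/(6 × 11.1) = 12.9/66.60 = 0.1937
Since 0.1937 < 1, the system is STABLE.
The servers are busy 19.37% of the time.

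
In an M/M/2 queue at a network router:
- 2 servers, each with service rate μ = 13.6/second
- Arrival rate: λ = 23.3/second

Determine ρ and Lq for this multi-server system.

Traffic intensity: ρ = λ/(cμ) = 23.3/(2×13.6) = 0.8566
Since ρ = 0.8566 < 1, system is stable.
Offered load a = λ/μ = cρ = 23.3/13.6 = 1.7132
P₀ = [ Σₙ₌₀^1 aⁿ/n! + a^2/(2!(1-ρ)) ]⁻¹
Σ = a^0/0! + a^1/1! = 1.0000 + 1.7132 = 2.7132
a^2/(2!(1-ρ)) = 2.93518/(2 × 0.143382) = 10.2355
P₀ = 1/(2.7132 + 10.2355) = 0.07723
Lq = P₀·a^2·ρ / (2!(1-ρ)²) = 0.0772277 × 2.93518 × 0.856618 / (2 × 0.0205585) = 4.7225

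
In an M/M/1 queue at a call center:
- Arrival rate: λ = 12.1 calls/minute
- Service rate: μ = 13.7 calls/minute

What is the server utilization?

Server utilization: ρ = λ/μ
ρ = 12.1/13.7 = 0.8832
The server is busy 88.32% of the time.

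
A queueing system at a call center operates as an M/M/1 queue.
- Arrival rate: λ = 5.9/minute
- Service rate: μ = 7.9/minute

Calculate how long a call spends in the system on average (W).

First, compute utilization: ρ = λ/μ = 5.9/7.9 = 0.7468
For M/M/1: W = 1/(μ-λ)
W = 1/(7.9-5.9) = 1/2.00
W = 0.5000 minutes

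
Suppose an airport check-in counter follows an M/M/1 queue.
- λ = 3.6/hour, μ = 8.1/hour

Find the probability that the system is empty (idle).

ρ = λ/μ = 3.6/8.1 = 0.4444
P(0) = 1 - ρ = 1 - 0.4444 = 0.5556
The server is idle 55.56% of the time.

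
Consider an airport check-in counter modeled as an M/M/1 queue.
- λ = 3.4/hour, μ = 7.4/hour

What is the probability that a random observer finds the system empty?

ρ = λ/μ = 3.4/7.4 = 0.4595
P(0) = 1 - ρ = 1 - 0.4595 = 0.5405
The server is idle 54.05% of the time.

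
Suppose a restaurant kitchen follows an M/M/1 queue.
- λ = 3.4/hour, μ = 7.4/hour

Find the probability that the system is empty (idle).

ρ = λ/μ = 3.4/7.4 = 0.4595
P(0) = 1 - ρ = 1 - 0.4595 = 0.5405
The server is idle 54.05% of the time.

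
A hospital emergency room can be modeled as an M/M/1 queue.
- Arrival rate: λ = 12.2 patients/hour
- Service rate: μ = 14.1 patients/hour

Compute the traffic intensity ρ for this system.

Server utilization: ρ = λ/μ
ρ = 12.2/14.1 = 0.8652
The server is busy 86.52% of the time.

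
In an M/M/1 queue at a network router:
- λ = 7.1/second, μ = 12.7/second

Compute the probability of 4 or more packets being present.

ρ = λ/μ = 7.1/12.7 = 0.559055
P(N ≥ n) = ρⁿ
P(N ≥ 4) = 0.559055^4
P(N ≥ 4) = 0.09768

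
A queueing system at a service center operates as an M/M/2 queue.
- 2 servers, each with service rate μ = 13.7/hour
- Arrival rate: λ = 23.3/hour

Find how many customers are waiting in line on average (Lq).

Traffic intensity: ρ = λ/(cμ) = 23.3/(2×13.7) = 0.8504
Since ρ = 0.8504 < 1, system is stable.
Offered load a = λ/μ = cρ = 23.3/13.7 = 1.7007
P₀ = [ Σₙ₌₀^1 aⁿ/n! + a^2/(2!(1-ρ)) ]⁻¹
Σ = a^0/0! + a^1/1! = 1.0000 + 1.7007 = 2.7007
a^2/(2!(1-ρ)) = 2.89248/(2 × 0.149635) = 9.6651
P₀ = 1/(2.7007 + 9.6651) = 0.08087
Lq = P₀·a^2·ρ / (2!(1-ρ)²) = 0.0808679 × 2.89248 × 0.850365 / (2 × 0.0223906) = 4.4418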